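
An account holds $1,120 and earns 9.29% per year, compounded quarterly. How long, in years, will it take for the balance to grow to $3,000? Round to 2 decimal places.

10.73 years

(1 + 0.023225)^(4t) = 3,000/1,120 = 2.6786.
4t·ln(1 + 0.023225) = ln(2.6786); 4t = 0.98528/0.0229594 ≈ 42.9142.
t ≈ 10.7285 years.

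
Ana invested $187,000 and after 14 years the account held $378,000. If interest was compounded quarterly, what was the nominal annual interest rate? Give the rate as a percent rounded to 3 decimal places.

5.059%

The 56-period growth factor is 378,000/187,000 = 2.02139.
r/4 = 2.02139^(1/56) − 1 ≈ 0.0126469, so r ≈ 4·0.0126469 = 5.05876%.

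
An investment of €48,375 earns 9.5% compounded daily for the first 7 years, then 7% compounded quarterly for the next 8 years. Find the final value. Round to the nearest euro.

€163,867

Phase 1: 48,375·(1 + 0.095/365)^2555 ≈ 94,056.5903.
Phase 2: 94,056.5903·(1 + 0.0175)^32 ≈ 163,866.6606.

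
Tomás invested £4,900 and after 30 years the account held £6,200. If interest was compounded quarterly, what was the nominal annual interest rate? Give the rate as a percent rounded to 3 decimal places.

The 120-period growth factor is 6,200/4,900 = 1.26531.
r/4 = 1.26531^(1/120) − 1 ≈ 0.00196287, so r ≈ 4·0.00196287 = 0.78515%.

0.785%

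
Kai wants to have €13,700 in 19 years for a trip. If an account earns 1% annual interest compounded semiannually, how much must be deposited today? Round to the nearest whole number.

€11,335

Periodic rate = 1%/2 = 0.005; 38 periods.
P = 13,700/(1 + 0.005)^38 ≈ 13,700/1.2086772471 ≈ 11,334.7050.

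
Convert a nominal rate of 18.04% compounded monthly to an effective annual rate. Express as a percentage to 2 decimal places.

One year is 12 periods at 0.0150333 each: (1 + 0.0150333)^12 ≈ 1.196089.
EAR = 1.196089 − 1 ≈ 19.60894%.

19.61%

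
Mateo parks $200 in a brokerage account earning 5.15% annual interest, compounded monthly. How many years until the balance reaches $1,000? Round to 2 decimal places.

31.32 years

We need (1 + 0.00429167)^(12t) = 5, so 12t = ln 5 / ln 1.004292 ≈ 375.8188.
t ≈ 375.8188/12 = 31.3182 years.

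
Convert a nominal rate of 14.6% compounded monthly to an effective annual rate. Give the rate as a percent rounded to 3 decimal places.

One year is 12 periods at 0.0121667 each: (1 + 0.0121667)^12 ≈ 1.156177.
EAR = 1.156177 − 1 ≈ 15.61771%.

15.618%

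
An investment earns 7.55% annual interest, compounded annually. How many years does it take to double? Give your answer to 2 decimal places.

9.52 years

(1 + 0.0755)^t = 2.
t = ln 2 / ln(1 + 0.0755) ≈ 0.69315/0.0727857 ≈ 9.5231.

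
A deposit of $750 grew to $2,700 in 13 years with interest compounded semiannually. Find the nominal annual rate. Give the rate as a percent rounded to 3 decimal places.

10.100%

The 26-period growth factor is 2,700/750 = 3.6.
r/2 = 3.6^(1/26) − 1 ≈ 0.0505005, so r ≈ 2·0.0505005 = 10.10009%.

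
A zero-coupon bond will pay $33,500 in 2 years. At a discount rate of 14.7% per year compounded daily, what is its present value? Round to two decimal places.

Growth factor = (1 + 0.147/365)^730 ≈ 1.3417044901.
P = 33,500/1.3417044901 ≈ 24,968.2402.

$24,968.24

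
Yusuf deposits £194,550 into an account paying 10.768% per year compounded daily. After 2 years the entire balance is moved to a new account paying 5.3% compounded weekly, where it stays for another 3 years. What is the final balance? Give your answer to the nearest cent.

£282,855.58

Phase 1: 194,550·(1 + 0.10768/365)^730 ≈ 241,294.3213.
Phase 2: 241,294.3213·(1 + 0.053/52)^156 ≈ 282,855.5844.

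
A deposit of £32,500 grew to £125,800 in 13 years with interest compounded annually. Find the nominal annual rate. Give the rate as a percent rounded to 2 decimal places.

(1 + r)^13 = 125,800/32,500 = 3.87077.
1 + r = 3.87077^(1/13) ≈ 1.109725, so r ≈ 0.109725.
r ≈ 10.97245%.

10.97%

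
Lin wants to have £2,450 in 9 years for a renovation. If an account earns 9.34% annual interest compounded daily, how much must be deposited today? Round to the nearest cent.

£1,057.17

Growth factor = (1 + 0.0934/365)^3285 ≈ 2.317507993.
P = 2,450/2.317507993 ≈ 1,057.1700.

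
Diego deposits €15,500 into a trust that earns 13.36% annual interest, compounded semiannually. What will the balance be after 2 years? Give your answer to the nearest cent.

Growth factor = (1 + 0.0668)^4 ≈ 1.2951856621.
A ≈ 15,500 × 1.2951856621 ≈ 20,075.3778.

€20,075.38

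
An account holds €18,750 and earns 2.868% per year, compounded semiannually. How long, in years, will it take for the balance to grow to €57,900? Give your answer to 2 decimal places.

(1 + 0.01434)^(2t) = 57,900/18,750 = 3.088.
2t·ln(1 + 0.01434) = ln(3.088); 2t = 1.1275/0.0142382 ≈ 79.1903.
t ≈ 39.5951 years.

39.60 years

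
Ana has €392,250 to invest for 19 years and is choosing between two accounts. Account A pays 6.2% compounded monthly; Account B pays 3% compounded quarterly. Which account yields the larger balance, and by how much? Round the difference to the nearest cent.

Account A growth factor: (1 + 0.062/12)^228 ≈ 3.238036977024; balance ≈ 1,270,120.0042.
Account B growth factor: (1 + 0.0075)^76 ≈ 1.76451016992; balance ≈ 692,129.1141.
Account A is larger by 577,990.8901.

Account A, by €577,990.89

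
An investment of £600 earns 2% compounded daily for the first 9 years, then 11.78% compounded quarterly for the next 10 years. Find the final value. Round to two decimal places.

£2,293.68

Phase 1: 600·(1 + 0.02/365)^3285 ≈ 718.3269.
Phase 2: 718.3269·(1 + 0.02945)^40 ≈ 2,293.6779.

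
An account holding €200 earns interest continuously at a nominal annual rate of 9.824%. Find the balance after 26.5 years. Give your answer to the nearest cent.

A = P·e^(rt) = 200·e^(0.09824·26.5) = 200·e^2.60336.
e^2.60336 ≈ 13.50905228, so A ≈ 2,701.8105.

€2,701.81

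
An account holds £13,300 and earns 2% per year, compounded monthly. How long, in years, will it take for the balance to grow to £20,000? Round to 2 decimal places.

20.42 years

We need (1 + 0.00166667)^(12t) = 1.5038, so 12t = ln 1.5038 / ln 1.001667 ≈ 244.9849.
t ≈ 244.9849/12 = 20.4154 years.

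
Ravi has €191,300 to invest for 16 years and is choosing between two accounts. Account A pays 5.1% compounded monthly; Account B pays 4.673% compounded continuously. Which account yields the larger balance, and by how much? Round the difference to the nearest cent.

Account A, by €27,821.68

Account A growth factor: (1 + 0.00425)^192 ≈ 2.25752910181; balance ≈ 431,865.3172.
Account B growth factor: e^(0.04673·16) = e^0.74768 ≈ 2.11209426944; balance ≈ 404,043.6337.
Account A is larger by 27,821.6834.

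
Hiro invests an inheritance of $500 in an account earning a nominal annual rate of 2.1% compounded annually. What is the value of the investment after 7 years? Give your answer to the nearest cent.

$578.30

Growth factor = (1 + 0.021)^7 ≈ 1.15659203.
A ≈ 500 × 1.15659203 ≈ 578.2960.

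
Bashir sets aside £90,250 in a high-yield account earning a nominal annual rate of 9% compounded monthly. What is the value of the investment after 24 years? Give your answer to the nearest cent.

Growth factor = (1 + 0.0075)^288 ≈ 8.60153154082.
A ≈ 90,250 × 8.60153154082 ≈ 776,288.2216.

£776,288.22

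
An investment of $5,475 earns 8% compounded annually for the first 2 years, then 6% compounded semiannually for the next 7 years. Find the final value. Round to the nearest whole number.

$9,659

After 2 years at 8%: 5,475 × 1.1664 ≈ 6,386.0400.
Then 7 years at 6%: 6,386.0400 × 1.512589725 ≈ 9,659.4585.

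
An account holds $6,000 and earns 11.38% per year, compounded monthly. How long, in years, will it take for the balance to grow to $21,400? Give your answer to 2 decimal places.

11.23 years

(1 + 0.00948333)^(12t) = 21,400/6,000 = 3.5667.
12t·ln(1 + 0.00948333) = ln(3.5667); 12t = 1.2716/0.00943865 ≈ 134.7260.
t ≈ 11.2272 years.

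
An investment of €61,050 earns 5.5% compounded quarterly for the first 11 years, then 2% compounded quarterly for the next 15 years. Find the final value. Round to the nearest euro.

€150,178

Phase 1: 61,050·(1 + 0.01375)^44 ≈ 111,338.1052.
Phase 2: 111,338.1052·(1 + 0.005)^60 ≈ 150,178.4202.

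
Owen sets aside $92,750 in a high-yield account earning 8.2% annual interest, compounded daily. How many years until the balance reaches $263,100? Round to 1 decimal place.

12.7 years

We need (1 + 0.000224658)^(365t) = 2.8367, so 365t = ln 2.8367 / ln 1.000225 ≈ 4641.4807.
t ≈ 4641.4807/365 = 12.7164 years.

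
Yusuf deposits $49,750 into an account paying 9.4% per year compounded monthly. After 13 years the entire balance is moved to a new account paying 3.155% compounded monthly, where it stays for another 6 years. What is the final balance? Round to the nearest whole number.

Phase 1: 49,750·(1 + 0.094/12)^156 ≈ 168,047.9147.
Phase 2: 168,047.9147·(1 + 0.03155/12)^72 ≈ 203,019.2354.

$203,019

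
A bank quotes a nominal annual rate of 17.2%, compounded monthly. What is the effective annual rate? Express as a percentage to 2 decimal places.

18.62%

One year is 12 periods at 0.0143333 each: (1 + 0.0143333)^12 ≈ 1.186229.
EAR = 1.186229 − 1 ≈ 18.62285%.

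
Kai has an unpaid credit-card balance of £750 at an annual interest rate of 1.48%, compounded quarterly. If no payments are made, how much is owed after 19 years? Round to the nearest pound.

£993

Periodic rate = 1.48%/4 = 0.0037; periods = 4·19 = 76.
A = 750·(1 + 0.0037)^76 ≈ 750·1.32403125 ≈ 993.0234.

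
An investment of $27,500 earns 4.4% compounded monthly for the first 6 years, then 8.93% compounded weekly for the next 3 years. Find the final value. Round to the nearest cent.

$46,776.15

After 6 years at 4.4%: 27,500 × 1.3014996543 ≈ 35,791.2405.
Then 3 years at 8.93%: 35,791.2405 × 1.3069160868 ≈ 46,776.1480.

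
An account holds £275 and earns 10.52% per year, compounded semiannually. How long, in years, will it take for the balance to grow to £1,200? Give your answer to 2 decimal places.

14.37 years

(1 + 0.0526)^(2t) = 1,200/275 = 4.3636.
2t·ln(1 + 0.0526) = ln(4.3636); 2t = 1.4733/0.0512633 ≈ 28.7400.
t ≈ 14.3700 years.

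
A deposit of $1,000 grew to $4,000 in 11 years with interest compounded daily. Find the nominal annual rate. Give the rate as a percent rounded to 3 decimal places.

12.605%

The 4015-period growth factor is 4,000/1,000 = 4.
r/365 = 4^(1/4015) − 1 ≈ 0.000345338, so r ≈ 365·0.000345338 = 12.60485%.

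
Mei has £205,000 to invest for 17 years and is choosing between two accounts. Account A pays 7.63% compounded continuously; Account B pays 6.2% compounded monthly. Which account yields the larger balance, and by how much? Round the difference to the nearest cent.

Account A growth factor: e^(0.0763·17) = e^1.2971 ≈ 3.65867112177; balance ≈ 750,027.5800.
Account B growth factor: (1 + 0.062/12)^204 ≈ 2.86132987817; balance ≈ 586,572.6250.
Account A is larger by 163,454.9549.

Account A, by £163,454.95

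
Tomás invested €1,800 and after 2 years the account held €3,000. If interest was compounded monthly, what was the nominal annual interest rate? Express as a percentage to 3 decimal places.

25.815%

(1 + r/12)^24 = 3,000/1,800 = 1.66667.
1 + r/12 = 1.66667^(1/24) ≈ 1.021513, so r/12 ≈ 0.0215125.
r ≈ 12·0.0215125 = 25.81504%.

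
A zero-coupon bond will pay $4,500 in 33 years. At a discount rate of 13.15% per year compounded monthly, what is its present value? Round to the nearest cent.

$60.10

Growth factor = (1 + 0.1315/12)^396 ≈ 74.88064486.
P = 4,500/74.88064486 ≈ 60.0956.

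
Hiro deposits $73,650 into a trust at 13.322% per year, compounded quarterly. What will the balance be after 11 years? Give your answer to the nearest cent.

Periodic rate = 13.322%/4 = 0.033305; periods = 4·11 = 44.
A = 73,650·(1 + 0.033305)^44 ≈ 73,650·4.22722494357 ≈ 311,335.1171.

$311,335.12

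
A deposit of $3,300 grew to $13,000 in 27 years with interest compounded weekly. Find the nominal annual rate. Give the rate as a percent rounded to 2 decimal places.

The 1404-period growth factor is 13,000/3,300 = 3.93939.
r/52 = 3.93939^(1/1404) − 1 ≈ 0.000976992, so r ≈ 52·0.000976992 = 5.08036%.

5.08%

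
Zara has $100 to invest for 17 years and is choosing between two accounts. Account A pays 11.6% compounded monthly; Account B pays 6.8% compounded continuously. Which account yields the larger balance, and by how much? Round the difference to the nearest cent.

Account A growth factor: (1 + 0.116/12)^204 ≈ 7.1173086; balance ≈ 711.7309.
Account B growth factor: e^(0.068·17) = e^1.156 ≈ 3.17719903; balance ≈ 317.7199.
Account A is larger by 394.0110.

Account A, by $394.01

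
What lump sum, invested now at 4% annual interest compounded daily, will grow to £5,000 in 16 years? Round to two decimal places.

Periodic rate = 4%/365 = 0.000109589; 5840 periods.
P = 5,000/(1 + 0.04/365)^5840 ≈ 5,000/1.896414379 ≈ 2,636.5546.

£2,636.55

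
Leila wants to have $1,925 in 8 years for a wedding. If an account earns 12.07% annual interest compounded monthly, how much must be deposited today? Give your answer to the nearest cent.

Growth factor = (1 + 0.1207/12)^96 ≈ 2.613724345.
P = 1,925/2.613724345 ≈ 736.4969.

$736.50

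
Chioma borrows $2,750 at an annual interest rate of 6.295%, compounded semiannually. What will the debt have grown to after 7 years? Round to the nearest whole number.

Periodic rate = 6.295%/2 = 0.031475; periods = 2·7 = 14.
A = 2,750·(1 + 0.031475)^14 ≈ 2,750·1.543198844 ≈ 4,243.7968.

$4,244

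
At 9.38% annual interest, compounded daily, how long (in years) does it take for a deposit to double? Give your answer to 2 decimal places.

(1 + 0.000256986)^(365t) = 2.
365t = ln 2 / ln(1 + 0.000256986) ≈ 0.69315/0.000256953 ≈ 2697.5611.
t ≈ 7.3906.

7.39 years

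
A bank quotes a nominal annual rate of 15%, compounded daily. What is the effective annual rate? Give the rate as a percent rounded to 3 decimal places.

16.180%

EAR = (1 + 15%/365)^365 − 1 = (1 + 0.000410959)^365 − 1.
(1 + 0.000410959)^365 ≈ 1.161798, so EAR ≈ 16.17984%.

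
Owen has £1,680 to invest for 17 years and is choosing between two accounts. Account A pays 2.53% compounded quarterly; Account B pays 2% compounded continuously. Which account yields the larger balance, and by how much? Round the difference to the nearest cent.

Account A, by £219.04

A: (1 + 0.006325)^68 ≈ 1.535330269, so 1,680 × 1.535330269 ≈ 2,579.3549.
B: e^(0.02·17) = e^0.34 ≈ 1.404947591, so 1,680 × 1.404947591 ≈ 2,360.3120.
Difference ≈ 219.0429 in favor of A.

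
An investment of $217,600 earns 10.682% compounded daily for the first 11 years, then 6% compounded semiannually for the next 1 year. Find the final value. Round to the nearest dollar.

Phase 1: 217,600·(1 + 0.10682/365)^4015 ≈ 704,512.8769.
Phase 2: 704,512.8769·(1 + 0.03)^2 ≈ 747,417.7111.

$747,418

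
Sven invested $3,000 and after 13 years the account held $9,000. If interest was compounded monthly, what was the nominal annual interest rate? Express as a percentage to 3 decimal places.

The 156-period growth factor is 9,000/3,000 = 3.
r/12 = 3^(1/156) − 1 ≈ 0.00706724, so r ≈ 12·0.00706724 = 8.48069%.

8.481%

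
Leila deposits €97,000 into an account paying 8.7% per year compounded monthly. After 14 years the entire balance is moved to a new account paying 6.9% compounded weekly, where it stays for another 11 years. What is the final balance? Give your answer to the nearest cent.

After 14 years at 8.7%: 97,000 × 3.36559906339 ≈ 326,463.1091.
Then 11 years at 6.9%: 326,463.1091 × 2.13506454423 ≈ 697,019.8093.

€697,019.81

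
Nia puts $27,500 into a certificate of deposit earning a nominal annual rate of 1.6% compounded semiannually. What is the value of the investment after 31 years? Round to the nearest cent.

$45,069.81

Periodic rate = 1.6%/2 = 0.008; periods = 2·31 = 62.
A = 27,500·(1 + 0.008)^62 ≈ 27,500·1.638902021 ≈ 45,069.8056.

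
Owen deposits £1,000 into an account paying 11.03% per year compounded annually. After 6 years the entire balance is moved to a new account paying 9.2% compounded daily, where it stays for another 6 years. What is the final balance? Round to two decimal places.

£3,253.44

After 6 years at 11.03%: 1,000 × 1.873449707 ≈ 1,873.4497.
Then 6 years at 9.2%: 1,873.4497 × 1.736602198 ≈ 3,253.4369.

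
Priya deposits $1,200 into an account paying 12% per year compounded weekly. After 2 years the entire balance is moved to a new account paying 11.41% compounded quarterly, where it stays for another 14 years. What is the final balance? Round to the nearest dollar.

$7,368

Phase 1: 1,200·(1 + 0.12/52)^104 ≈ 1,525.0772.
Phase 2: 1,525.0772·(1 + 0.028525)^56 ≈ 7,367.5582.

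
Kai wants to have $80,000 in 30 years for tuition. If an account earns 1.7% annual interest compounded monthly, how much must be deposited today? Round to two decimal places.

$48,056.99

Growth factor = (1 + 0.017/12)^360 ≈ 1.6646902845.
P = 80,000/1.6646902845 ≈ 48,056.9874.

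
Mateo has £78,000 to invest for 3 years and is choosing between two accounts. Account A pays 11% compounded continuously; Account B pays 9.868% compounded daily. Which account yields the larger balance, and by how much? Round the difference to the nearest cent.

A: e^(0.11·3) = e^0.33 ≈ 1.39096812846, so 78,000 × 1.39096812846 ≈ 108,495.5140.
B: (1 + 0.09868/365)^1095 ≈ 1.34447014217, so 78,000 × 1.34447014217 ≈ 104,868.6711.
Difference ≈ 3,626.8429 in favor of A.

Account A, by £3,626.84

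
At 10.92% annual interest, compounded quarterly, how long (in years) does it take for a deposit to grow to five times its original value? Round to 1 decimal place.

(1 + 0.0273)^(4t) = 5.
4t = ln 5 / ln(1 + 0.0273) ≈ 1.6094/0.026934 ≈ 59.7549.
t ≈ 14.9387.

14.9 years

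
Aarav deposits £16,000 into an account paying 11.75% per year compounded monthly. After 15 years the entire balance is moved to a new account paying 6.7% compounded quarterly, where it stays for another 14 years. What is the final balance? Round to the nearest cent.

£234,333.81

After 15 years at 11.75%: 16,000 × 5.77724549358 ≈ 92,435.9279.
Then 14 years at 6.7%: 92,435.9279 × 2.53509442556 ≈ 234,333.8055.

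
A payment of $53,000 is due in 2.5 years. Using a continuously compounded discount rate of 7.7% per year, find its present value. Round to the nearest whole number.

P = A·e^(−rt) = 53,000·e^(−0.1925).
e^(−0.1925) ≈ 0.8248943182, so P ≈ 43,719.3989.

$43,719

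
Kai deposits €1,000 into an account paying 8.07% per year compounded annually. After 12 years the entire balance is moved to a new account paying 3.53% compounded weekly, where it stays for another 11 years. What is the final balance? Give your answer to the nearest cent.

€3,741.46

After 12 years at 8.07%: 1,000 × 2.537825855 ≈ 2,537.8259.
Then 11 years at 3.53%: 2,537.8259 × 1.474277828 ≈ 3,741.4604.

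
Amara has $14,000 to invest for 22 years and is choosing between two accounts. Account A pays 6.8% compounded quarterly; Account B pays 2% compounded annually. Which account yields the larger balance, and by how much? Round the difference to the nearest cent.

Account A growth factor: (1 + 0.017)^88 ≈ 4.4080230539; balance ≈ 61,712.3228.
Account B growth factor: (1 + 0.02)^22 ≈ 1.5459796708; balance ≈ 21,643.7154.
Account A is larger by 40,068.6074.

Account A, by $40,068.61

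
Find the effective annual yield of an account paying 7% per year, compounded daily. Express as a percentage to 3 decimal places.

7.250%

One year is 365 periods at 0.000191781 each: (1 + 0.000191781)^365 ≈ 1.072501.
EAR = 1.072501 − 1 ≈ 7.25010%.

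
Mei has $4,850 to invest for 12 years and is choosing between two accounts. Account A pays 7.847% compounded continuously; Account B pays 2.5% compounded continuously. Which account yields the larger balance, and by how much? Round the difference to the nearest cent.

Account A, by $5,889.47

Account A growth factor: e^(0.07847·12) = e^0.94164 ≈ 2.5641832324; balance ≈ 12,436.2887.
Account B growth factor: e^(0.025·12) = e^0.3 ≈ 1.349858808; balance ≈ 6,546.8152.
Account A is larger by 5,889.4735.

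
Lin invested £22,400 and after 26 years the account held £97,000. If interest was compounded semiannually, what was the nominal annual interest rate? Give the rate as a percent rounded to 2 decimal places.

5.72%

The 52-period growth factor is 97,000/22,400 = 4.33036.
r/2 = 4.33036^(1/52) − 1 ≈ 0.0285865, so r ≈ 2·0.0285865 = 5.71731%.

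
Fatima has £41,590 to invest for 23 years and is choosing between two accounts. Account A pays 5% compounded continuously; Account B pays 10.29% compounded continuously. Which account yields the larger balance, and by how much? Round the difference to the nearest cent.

A: e^(0.05·23) = e^1.15 ≈ 3.15819290969, so 41,590 × 3.15819290969 ≈ 131,349.2431.
B: e^(0.1029·23) = e^2.3667 ≈ 10.6621490729, so 41,590 × 10.6621490729 ≈ 443,438.7799.
Difference ≈ 312,089.5368 in favor of B.

Account B, by £312,089.54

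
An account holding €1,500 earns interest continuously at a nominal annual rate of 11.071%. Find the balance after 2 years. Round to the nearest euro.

€1,872

A = P·e^(rt) = 1,500·e^(0.11071·2) = 1,500·e^0.22142.
e^0.22142 ≈ 1.247847416, so A ≈ 1,871.7711.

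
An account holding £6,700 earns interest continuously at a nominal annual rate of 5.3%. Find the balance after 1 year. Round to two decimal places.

A = P·e^(rt) = 6,700·e^(0.053·1) = 6,700·e^0.053.
e^0.053 ≈ 1.054429645, so A ≈ 7,064.6786.

£7,064.68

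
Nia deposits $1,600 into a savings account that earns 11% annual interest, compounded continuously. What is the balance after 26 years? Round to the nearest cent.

$27,938.44

A = P·e^(rt) = 1,600·e^(0.11·26) = 1,600·e^2.86.
e^2.86 ≈ 17.461526937, so A ≈ 27,938.4431.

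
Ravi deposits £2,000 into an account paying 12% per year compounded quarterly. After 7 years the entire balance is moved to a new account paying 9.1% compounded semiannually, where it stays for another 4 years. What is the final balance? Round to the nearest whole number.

Phase 1: 2,000·(1 + 0.03)^28 ≈ 4,575.8554.
Phase 2: 4,575.8554·(1 + 0.0455)^8 ≈ 6,532.2769.

£6,532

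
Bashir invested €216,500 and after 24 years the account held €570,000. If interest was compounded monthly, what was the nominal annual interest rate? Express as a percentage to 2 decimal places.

4.04%

(1 + r/12)^288 = 570,000/216,500 = 2.63279.
1 + r/12 = 2.63279^(1/288) ≈ 1.003367, so r/12 ≈ 0.00336693.
r ≈ 12·0.00336693 = 4.04031%.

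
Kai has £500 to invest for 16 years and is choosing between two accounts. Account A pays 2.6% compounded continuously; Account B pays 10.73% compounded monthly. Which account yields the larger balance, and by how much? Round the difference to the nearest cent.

A: e^(0.026·16) = e^0.416 ≈ 1.51588587, so 500 × 1.51588587 ≈ 757.9429.
B: (1 + 0.1073/12)^192 ≈ 5.52437392, so 500 × 5.52437392 ≈ 2,762.1870.
Difference ≈ 2,004.2440 in favor of B.

Account B, by £2,004.24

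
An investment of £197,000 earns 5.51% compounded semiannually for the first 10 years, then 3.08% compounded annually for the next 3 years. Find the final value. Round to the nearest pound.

£371,577

Phase 1: 197,000·(1 + 0.02755)^20 ≈ 339,254.4069.
Phase 2: 339,254.4069·(1 + 0.0308)^3 ≈ 371,576.9174.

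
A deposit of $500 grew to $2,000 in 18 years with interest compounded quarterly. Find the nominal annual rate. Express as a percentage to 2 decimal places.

The 72-period growth factor is 2,000/500 = 4.
r/4 = 4^(1/72) − 1 ≈ 0.0194406, so r ≈ 4·0.0194406 = 7.77626%.

7.78%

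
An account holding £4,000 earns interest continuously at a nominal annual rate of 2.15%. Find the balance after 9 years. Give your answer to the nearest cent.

A = P·e^(rt) = 4,000·e^(0.0215·9) = 4,000·e^0.1935.
e^0.1935 ≈ 1.213489387, so A ≈ 4,853.9575.

£4,853.96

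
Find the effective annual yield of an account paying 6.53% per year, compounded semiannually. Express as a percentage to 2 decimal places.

EAR = (1 + 6.53%/2)^2 − 1 = (1 + 0.03265)^2 − 1.
(1 + 0.03265)^2 ≈ 1.066366, so EAR ≈ 6.63660%.

6.64%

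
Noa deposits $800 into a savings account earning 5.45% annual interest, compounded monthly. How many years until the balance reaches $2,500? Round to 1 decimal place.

(1 + 0.00454167)^(12t) = 2,500/800 = 3.125.
12t·ln(1 + 0.00454167) = ln(3.125); 12t = 1.1394/0.00453138 ≈ 251.4539.
t ≈ 20.9545 years.

21.0 years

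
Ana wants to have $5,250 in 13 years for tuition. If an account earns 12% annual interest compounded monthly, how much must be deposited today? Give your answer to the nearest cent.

$1,111.80

Periodic rate = 12%/12 = 0.01; 156 periods.
P = 5,250/(1 + 0.01)^156 ≈ 5,250/4.722090543 ≈ 1,111.7957.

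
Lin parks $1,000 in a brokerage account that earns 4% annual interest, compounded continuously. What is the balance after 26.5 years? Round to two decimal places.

A = P·e^(rt) = 1,000·e^(0.04·26.5) = 1,000·e^1.06.
e^1.06 ≈ 2.886370989, so A ≈ 2,886.3710.

$2,886.37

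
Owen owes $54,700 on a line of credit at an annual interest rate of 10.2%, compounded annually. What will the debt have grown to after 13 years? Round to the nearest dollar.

$193,352

Annual rate = 10.2% = 0.102; years = 13.
A = 54,700·(1 + 0.102)^13 ≈ 54,700·3.53476648615 ≈ 193,351.7268.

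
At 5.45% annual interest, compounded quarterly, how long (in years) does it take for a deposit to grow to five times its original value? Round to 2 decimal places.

29.73 years

(1 + 0.013625)^(4t) = 5.
4t = ln 5 / ln(1 + 0.013625) ≈ 1.6094/0.013533 ≈ 118.9268.
t ≈ 29.7317.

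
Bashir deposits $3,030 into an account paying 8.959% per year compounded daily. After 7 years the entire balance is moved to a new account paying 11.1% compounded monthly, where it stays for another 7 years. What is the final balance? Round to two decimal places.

After 7 years at 8.959%: 3,030 × 1.872085495 ≈ 5,672.4190.
Then 7 years at 11.1%: 5,672.4190 × 2.1671834671 ≈ 12,293.1728.

$12,293.17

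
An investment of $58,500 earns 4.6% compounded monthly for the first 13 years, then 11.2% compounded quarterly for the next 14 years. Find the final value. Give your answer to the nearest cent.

After 13 years at 4.6%: 58,500 × 1.81640042465 ≈ 106,259.4248.
Then 14 years at 11.2%: 106,259.4248 × 4.69477108295 ≈ 498,863.6750.

$498,863.68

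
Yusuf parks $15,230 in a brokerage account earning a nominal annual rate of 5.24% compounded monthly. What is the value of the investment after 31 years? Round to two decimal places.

Growth factor = (1 + 0.0524/12)^372 ≈ 5.0574564761.
A ≈ 15,230 × 5.0574564761 ≈ 77,025.0621.

$77,025.06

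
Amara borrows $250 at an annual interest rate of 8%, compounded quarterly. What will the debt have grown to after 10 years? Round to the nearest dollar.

Periodic rate = 8%/4 = 0.02; periods = 4·10 = 40.
A = 250·(1 + 0.02)^40 ≈ 250·2.20803966 ≈ 552.0099.

$552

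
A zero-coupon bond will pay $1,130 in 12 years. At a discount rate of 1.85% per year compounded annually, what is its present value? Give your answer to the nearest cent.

Annual rate = 1.85% = 0.0185; 12 periods.
P = 1,130/(1 + 0.0185)^12 ≈ 1,130/1.246041193 ≈ 906.8721.

$906.87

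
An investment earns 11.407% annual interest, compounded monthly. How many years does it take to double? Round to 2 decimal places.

(1 + 0.00950583)^(12t) = 2.
12t = ln 2 / ln(1 + 0.00950583) ≈ 0.69315/0.00946094 ≈ 73.2641.
t ≈ 6.1053.

6.11 years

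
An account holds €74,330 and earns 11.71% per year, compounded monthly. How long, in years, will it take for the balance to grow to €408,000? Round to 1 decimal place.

(1 + 0.00975833)^(12t) = 408,000/74,330 = 5.489.
12t·ln(1 + 0.00975833) = ln(5.489); 12t = 1.7028/0.00971103 ≈ 175.3421.
t ≈ 14.6118 years.

14.6 years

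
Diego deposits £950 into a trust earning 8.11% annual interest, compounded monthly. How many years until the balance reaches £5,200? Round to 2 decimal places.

21.03 years

We need (1 + 0.00675833)^(12t) = 5.4737, so 12t = ln 5.4737 / ln 1.006758 ≈ 252.3832.
t ≈ 252.3832/12 = 21.0319 years.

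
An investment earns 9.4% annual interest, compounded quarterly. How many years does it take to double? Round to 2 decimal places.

(1 + 0.0235)^(4t) = 2.
4t = ln 2 / ln(1 + 0.0235) ≈ 0.69315/0.0232281 ≈ 29.8409.
t ≈ 7.4602.

7.46 years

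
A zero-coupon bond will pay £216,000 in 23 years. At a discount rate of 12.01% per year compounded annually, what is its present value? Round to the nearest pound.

£15,906

Growth factor = (1 + 0.1201)^23 ≈ 13.5802053269.
P = 216,000/13.5802053269 ≈ 15,905.5033.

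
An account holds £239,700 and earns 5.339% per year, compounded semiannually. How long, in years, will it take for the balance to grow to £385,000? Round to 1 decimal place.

9.0 years

(1 + 0.026695)^(2t) = 385,000/239,700 = 1.6062.
2t·ln(1 + 0.026695) = ln(1.6062); 2t = 0.47386/0.0263449 ≈ 17.9866.
t ≈ 8.9933 years.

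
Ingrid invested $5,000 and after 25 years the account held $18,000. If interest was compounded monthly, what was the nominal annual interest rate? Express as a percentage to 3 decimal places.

The 300-period growth factor is 18,000/5,000 = 3.6.
r/12 = 3.6^(1/300) − 1 ≈ 0.00427891, so r ≈ 12·0.00427891 = 5.13469%.

5.135%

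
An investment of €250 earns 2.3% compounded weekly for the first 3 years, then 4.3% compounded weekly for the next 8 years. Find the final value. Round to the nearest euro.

After 3 years at 2.3%: 250 × 1.07141986 ≈ 267.8550.
Then 8 years at 4.3%: 267.8550 × 1.41037813 ≈ 377.7768.

€378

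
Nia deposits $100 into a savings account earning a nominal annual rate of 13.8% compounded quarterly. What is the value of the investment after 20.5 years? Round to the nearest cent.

Growth factor = (1 + 0.0345)^82 ≈ 16.13989073.
A ≈ 100 × 16.13989073 ≈ 1,613.9891.

$1,613.99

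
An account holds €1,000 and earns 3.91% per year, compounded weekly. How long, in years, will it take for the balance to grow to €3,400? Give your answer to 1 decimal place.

31.3 years

(1 + 0.000751923)^(52t) = 3,400/1,000 = 3.4.
52t·ln(1 + 0.000751923) = ln(3.4); 52t = 1.2238/0.000751641 ≈ 1628.1392.
t ≈ 31.3104 years.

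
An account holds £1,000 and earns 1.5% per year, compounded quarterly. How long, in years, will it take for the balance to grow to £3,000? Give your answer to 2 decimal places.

73.38 years

We need (1 + 0.00375)^(4t) = 3, so 4t = ln 3 / ln 1.00375 ≈ 293.5122.
t ≈ 293.5122/4 = 73.3781 years.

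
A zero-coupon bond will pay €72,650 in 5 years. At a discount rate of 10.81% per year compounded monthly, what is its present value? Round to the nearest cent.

Growth factor = (1 + 0.1081/12)^60 ≈ 1.7127153248.
P = 72,650/1.7127153248 ≈ 42,418.0241.

€42,418.02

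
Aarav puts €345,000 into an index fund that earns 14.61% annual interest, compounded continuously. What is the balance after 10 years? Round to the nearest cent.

A = P·e^(rt) = 345,000·e^(0.1461·10) = 345,000·e^1.461.
e^1.461 ≈ 4.310267641571, so A ≈ 1,487,042.3363.

€1,487,042.34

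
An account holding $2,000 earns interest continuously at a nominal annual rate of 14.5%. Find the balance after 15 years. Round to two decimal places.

A = P·e^(rt) = 2,000·e^(0.145·15) = 2,000·e^2.175.
e^2.175 ≈ 8.8021851222, so A ≈ 17,604.3702.

$17,604.37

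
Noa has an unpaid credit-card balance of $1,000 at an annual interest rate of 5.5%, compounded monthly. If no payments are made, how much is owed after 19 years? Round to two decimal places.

Growth factor = (1 + 0.055/12)^228 ≈ 2.836618009.
A ≈ 1,000 × 2.836618009 ≈ 2,836.6180.

$2,836.62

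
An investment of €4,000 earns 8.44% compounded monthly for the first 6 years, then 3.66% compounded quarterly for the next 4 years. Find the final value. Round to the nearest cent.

€7,664.94

Phase 1: 4,000·(1 + 0.0844/12)^72 ≈ 6,625.4734.
Phase 2: 6,625.4734·(1 + 0.00915)^16 ≈ 7,664.9356.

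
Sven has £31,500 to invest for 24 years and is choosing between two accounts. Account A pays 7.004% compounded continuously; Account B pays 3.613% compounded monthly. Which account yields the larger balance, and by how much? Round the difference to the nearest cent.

Account A growth factor: e^(0.07004·24) = e^1.68096 ≈ 5.37070937809; balance ≈ 169,177.3454.
Account B growth factor: (1 + 0.03613/12)^288 ≈ 2.376947823; balance ≈ 74,873.8564.
Account A is larger by 94,303.4890.

Account A, by £94,303.49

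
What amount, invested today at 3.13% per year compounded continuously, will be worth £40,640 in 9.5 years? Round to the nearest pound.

£30,187

P = A·e^(−rt) = 40,640·e^(−0.29735).
e^(−0.29735) ≈ 0.74278399246, so P ≈ 30,186.7415.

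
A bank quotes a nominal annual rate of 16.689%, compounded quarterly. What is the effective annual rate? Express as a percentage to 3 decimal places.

17.763%

One year is 4 periods at 0.0417225 each: (1 + 0.0417225)^4 ≈ 1.177628.
EAR = 1.177628 − 1 ≈ 17.76281%.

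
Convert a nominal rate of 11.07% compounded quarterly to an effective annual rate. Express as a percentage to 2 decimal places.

EAR = (1 + 11.07%/4)^4 − 1 = (1 + 0.027675)^4 − 1.
(1 + 0.027675)^4 ≈ 1.115381, so EAR ≈ 11.53808%.

11.54%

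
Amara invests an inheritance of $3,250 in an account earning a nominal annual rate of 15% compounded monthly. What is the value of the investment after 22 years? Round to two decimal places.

$86,332.00

Periodic rate = 15%/12 = 0.0125; periods = 12·22 = 264.
A = 3,250·(1 + 0.0125)^264 ≈ 3,250·26.563690902 ≈ 86,331.9954.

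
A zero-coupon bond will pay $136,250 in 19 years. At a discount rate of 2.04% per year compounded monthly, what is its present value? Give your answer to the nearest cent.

$92,501.10

Growth factor = (1 + 0.0017)^228 ≈ 1.47295547988.
P = 136,250/1.47295547988 ≈ 92,501.0985.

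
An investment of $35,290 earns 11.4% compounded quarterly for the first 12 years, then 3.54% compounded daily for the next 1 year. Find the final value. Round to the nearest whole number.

$140,874

Phase 1: 35,290·(1 + 0.0285)^48 ≈ 135,974.6244.
Phase 2: 135,974.6244·(1 + 0.0354/365)^365 ≈ 140,874.0976.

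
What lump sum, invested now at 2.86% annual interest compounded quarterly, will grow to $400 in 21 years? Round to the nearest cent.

Periodic rate = 2.86%/4 = 0.00715; 84 periods.
P = 400/(1 + 0.00715)^84 ≈ 400/1.81932042 ≈ 219.8623.

$219.86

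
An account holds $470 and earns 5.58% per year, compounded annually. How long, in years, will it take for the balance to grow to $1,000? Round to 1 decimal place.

(1 + 0.0558)^t = 1,000/470 = 2.1277.
t·ln(1 + 0.0558) = ln(2.1277); t = 0.75502/0.0542988 ≈ 13.9050.

13.9 years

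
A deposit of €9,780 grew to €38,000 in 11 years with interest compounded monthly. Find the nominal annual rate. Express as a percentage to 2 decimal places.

The 132-period growth factor is 38,000/9,780 = 3.88548.
r/12 = 3.88548^(1/132) − 1 ≈ 0.0103352, so r ≈ 12·0.0103352 = 12.40226%.

12.40%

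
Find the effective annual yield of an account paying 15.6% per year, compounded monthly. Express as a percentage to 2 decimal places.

EAR = (1 + 15.6%/12)^12 − 1 = (1 + 0.013)^12 − 1.
(1 + 0.013)^12 ≈ 1.167652, so EAR ≈ 16.76518%.

16.77%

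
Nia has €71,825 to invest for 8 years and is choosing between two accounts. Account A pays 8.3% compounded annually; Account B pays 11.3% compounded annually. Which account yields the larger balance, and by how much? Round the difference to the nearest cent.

A: (1 + 0.083)^8 ≈ 1.89246411442, so 71,825 × 1.89246411442 ≈ 135,926.2350.
B: (1 + 0.113)^8 ≈ 2.35483951429, so 71,825 × 2.35483951429 ≈ 169,136.3481.
Difference ≈ 33,210.1131 in favor of B.

Account B, by €33,210.11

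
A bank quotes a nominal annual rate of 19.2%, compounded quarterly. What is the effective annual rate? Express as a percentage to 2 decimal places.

EAR = (1 + 19.2%/4)^4 − 1 = (1 + 0.048)^4 − 1.
(1 + 0.048)^4 ≈ 1.206272, so EAR ≈ 20.62717%.

20.63%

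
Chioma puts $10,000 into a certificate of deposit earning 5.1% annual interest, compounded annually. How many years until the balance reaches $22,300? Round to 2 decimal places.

16.12 years

We need (1 + 0.051)^t = 2.23, so t = ln 2.23 / ln 1.051 ≈ 16.1232.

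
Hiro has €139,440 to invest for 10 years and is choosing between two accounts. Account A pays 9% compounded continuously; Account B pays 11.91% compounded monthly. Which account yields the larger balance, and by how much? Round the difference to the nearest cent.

Account B, by €113,156.11

Account A growth factor: e^(0.09·10) = e^0.9 ≈ 2.45960311116; balance ≈ 342,967.0578.
Account B growth factor: (1 + 0.009925)^120 ≈ 3.27110706769; balance ≈ 456,123.1695.
Account B is larger by 113,156.1117.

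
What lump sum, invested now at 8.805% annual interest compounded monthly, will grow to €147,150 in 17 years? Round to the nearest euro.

€33,118

Periodic rate = 8.805%/12 = 0.0073375; 204 periods.
P = 147,150/(1 + 0.0073375)^204 ≈ 147,150/4.44324580939 ≈ 33,117.6816.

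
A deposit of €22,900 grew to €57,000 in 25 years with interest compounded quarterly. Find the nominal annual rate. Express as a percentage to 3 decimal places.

The 100-period growth factor is 57,000/22,900 = 2.48908.
r/4 = 2.48908^(1/100) − 1 ≈ 0.00916085, so r ≈ 4·0.00916085 = 3.66434%.

3.664%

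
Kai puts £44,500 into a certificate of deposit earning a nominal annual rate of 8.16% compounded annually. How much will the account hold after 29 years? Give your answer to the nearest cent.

£432,806.42

Growth factor = (1 + 0.0816)^29 ≈ 9.72598687875.
A ≈ 44,500 × 9.72598687875 ≈ 432,806.4161.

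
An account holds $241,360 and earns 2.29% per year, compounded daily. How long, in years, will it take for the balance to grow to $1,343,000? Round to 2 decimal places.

We need (1 + 0.0000627397)^(365t) = 5.5643, so 365t = ln 5.5643 / ln 1.000063 ≈ 27357.8728.
t ≈ 27357.8728/365 = 74.9531 years.

74.95 years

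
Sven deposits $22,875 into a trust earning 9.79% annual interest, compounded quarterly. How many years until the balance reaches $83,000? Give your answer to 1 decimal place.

13.3 years

We need (1 + 0.024475)^(4t) = 3.6284, so 4t = ln 3.6284 / ln 1.024475 ≈ 53.2995.
t ≈ 53.2995/4 = 13.3249 years.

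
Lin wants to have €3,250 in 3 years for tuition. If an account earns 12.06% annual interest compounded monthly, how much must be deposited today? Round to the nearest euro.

€2,267

Growth factor = (1 + 0.01005)^36 ≈ 1.433320879.
P = 3,250/1.433320879 ≈ 2,267.4616.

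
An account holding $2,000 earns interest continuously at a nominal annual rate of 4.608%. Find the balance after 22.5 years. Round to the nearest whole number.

A = P·e^(rt) = 2,000·e^(0.04608·22.5) = 2,000·e^1.0368.
e^1.0368 ≈ 2.82017799, so A ≈ 5,640.3560.

$5,640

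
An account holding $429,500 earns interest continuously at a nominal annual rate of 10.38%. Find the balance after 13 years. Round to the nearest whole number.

$1,655,771

A = P·e^(rt) = 429,500·e^(0.1038·13) = 429,500·e^1.3494.
e^1.3494 ≈ 3.855111769576, so A ≈ 1,655,770.5050.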